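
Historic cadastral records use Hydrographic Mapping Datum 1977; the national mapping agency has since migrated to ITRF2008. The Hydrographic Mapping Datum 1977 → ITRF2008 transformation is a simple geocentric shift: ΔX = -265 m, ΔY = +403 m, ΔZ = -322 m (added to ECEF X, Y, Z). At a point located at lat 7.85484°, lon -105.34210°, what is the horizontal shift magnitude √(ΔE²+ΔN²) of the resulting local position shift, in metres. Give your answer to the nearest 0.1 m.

455.0 m

At φ = 7.85484°, λ = -105.34210°: sin φ = 0.136664, cos φ = 0.990617, sin λ = -0.964363, cos λ = -0.264582.
ΔE = −sin λ·ΔX + cos λ·ΔY = −(-0.964363)·(-265) + (-0.264582)·(403) = -362.18 m.
ΔN = −sin φ cos λ·ΔX − sin φ sin λ·ΔY + cos φ·ΔZ = −(0.136664)(-0.264582)(-265) − (0.136664)(-0.964363)(403) + (0.990617)(-322) = -275.45 m.
Horizontal magnitude = √(ΔE² + ΔN²) = √((-362.18)² + (-275.45)²) = 455.03 m.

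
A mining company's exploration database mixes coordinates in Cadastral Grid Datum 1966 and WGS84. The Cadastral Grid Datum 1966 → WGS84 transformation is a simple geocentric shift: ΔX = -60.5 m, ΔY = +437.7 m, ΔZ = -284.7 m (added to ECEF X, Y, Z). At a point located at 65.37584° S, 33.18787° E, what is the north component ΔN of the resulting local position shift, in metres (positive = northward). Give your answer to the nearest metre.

ΔN = 53 m

The local north axis is (−sin φ cos λ, −sin φ sin λ, cos φ), giving ΔN = -46.027 + 217.803 − 118.624 = 53.15 m.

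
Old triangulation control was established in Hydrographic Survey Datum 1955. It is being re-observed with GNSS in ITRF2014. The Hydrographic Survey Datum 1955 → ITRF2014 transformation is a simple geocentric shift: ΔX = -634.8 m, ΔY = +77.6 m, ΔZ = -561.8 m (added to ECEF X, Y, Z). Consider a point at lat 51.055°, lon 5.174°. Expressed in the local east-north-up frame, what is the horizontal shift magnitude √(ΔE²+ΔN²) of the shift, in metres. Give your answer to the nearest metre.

The local east axis at (φ, λ) is (−sin λ, cos λ, 0), so ΔE = −sin(5.174°)·(-634.8) + cos(5.174°)·77.6 = 134.53 m.
The local north axis is (−sin φ cos λ, −sin φ sin λ, cos φ), giving ΔN = 491.704 − 5.443 − 353.133 = 133.13 m.
Horizontal magnitude = √(ΔE² + ΔN²) = √(134.53² + 133.13²) = 189.27 m.

189 m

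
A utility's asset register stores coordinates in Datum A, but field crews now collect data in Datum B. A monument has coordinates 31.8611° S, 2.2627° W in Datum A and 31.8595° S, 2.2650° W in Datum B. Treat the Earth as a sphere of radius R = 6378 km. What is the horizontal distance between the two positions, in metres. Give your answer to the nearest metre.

Δφ = -31.8595° − -31.8611° = +0.0016°; Δλ = -2.2650° − -2.2627° = -0.0023°.
1° along a meridian = πR/180 = 111317 m.
ΔN = Δφ × 111317 = 178.1 m; ΔE = Δλ × 111317 × cos(-31.8611°) = -0.0023 × 111317 × 0.849330 = -217.5 m.
Distance = √(ΔE² + ΔN²) = √((-217.5)² + 178.1²) = 281.1 m.

281 m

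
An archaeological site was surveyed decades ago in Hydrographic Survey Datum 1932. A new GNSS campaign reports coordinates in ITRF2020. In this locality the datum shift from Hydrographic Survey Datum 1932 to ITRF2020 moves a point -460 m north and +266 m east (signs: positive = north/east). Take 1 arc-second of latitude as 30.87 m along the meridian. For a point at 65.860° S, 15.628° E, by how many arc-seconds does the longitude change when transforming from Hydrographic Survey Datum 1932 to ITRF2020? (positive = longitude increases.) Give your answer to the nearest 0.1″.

At latitude -65.860°, cos φ = 0.408968.
1″ of longitude at this latitude = 30.87 × cos φ = 12.6248 m, so Δλ = 266.0 / 12.6248 = 21.070″.

Δλ = 21.1″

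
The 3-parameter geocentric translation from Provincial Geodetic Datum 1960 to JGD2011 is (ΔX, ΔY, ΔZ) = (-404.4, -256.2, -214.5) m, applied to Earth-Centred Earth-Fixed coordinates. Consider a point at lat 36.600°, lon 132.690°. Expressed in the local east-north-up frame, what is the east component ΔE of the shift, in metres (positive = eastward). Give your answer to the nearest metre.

The local east axis at (φ, λ) is (−sin λ, cos λ, 0), so ΔE = −sin(132.690°)·(-404.4) + cos(132.690°)·(-256.2) = 470.96 m.

ΔE = 471 m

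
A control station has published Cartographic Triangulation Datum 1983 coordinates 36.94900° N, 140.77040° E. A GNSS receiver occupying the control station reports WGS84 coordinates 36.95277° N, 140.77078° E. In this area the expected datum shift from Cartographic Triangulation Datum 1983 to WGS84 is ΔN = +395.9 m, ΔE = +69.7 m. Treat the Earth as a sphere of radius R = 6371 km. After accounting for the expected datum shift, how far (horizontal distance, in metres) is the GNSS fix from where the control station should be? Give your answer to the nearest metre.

Observed coordinate differences: Δφ = +0.00377°, Δλ = +0.00038°.
Converting to metres (1° lat = 111195 m, cos φ = 0.799171): observed ΔN = 419.2 m, observed ΔE = 33.8 m.
Subtracting the expected shift leaves a residual of 419.2 − (395.9) = 23.3 m north and 33.8 − (69.7) = -35.9 m east.
Residual distance = √(23.3² + (-35.9)²) = 42.8 m.

43 m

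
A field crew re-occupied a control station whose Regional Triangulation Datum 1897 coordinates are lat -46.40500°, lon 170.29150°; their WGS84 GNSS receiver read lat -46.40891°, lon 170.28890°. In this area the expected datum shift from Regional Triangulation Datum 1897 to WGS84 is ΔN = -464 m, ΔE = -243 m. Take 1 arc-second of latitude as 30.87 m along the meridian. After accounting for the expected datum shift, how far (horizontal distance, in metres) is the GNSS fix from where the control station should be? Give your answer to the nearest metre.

Observed coordinate differences: Δφ = -0.00391°, Δλ = -0.00260°.
Converting to metres (1° lat = 111132 m, cos φ = 0.689556): observed ΔN = -434.5 m, observed ΔE = -199.2 m.
Subtracting the expected shift leaves a residual of -434.5 − (-464) = 29.5 m north and -199.2 − (-243) = 43.8 m east.
Residual distance = √(29.5² + 43.8²) = 52.8 m.

53 m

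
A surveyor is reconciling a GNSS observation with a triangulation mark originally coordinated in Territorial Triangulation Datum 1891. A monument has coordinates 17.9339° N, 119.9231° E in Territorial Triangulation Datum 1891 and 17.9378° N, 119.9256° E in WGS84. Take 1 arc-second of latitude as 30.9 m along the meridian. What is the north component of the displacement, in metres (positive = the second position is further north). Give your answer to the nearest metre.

Δφ = 17.9378° − 17.9339° = +0.0039°; Δλ = 119.9256° − 119.9231° = +0.0025°.
1° of latitude = 3600 × 30.90 = 111240 m.
ΔN = Δφ × 111240 = 433.8 m; ΔE = Δλ × 111240 × cos(17.9339°) = +0.0025 × 111240 × 0.951412 = 264.6 m.

ΔN = 434 m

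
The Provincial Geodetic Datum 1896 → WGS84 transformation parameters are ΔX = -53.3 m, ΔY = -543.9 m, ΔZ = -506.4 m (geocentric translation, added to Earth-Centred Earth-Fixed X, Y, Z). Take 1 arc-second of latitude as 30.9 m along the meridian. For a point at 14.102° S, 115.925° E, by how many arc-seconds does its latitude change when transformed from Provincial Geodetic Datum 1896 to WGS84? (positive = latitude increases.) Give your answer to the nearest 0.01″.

sin φ = -0.243649, cos φ = 0.969864, sin λ = 0.899367, cos λ = -0.437194.
North component: ΔN = −sin φ cos λ·ΔX − sin φ sin λ·ΔY + cos φ·ΔZ = −(-0.243649)(-0.437194)(-53.3) − (-0.243649)(0.899367)(-543.9) + (0.969864)(-506.4) = -604.65 m.
1° of latitude spans 3600 × 30.90 = 111240 m, so Δφ = -604.65 / 111240 × 3600 = -19.568″.

Δφ = -19.57″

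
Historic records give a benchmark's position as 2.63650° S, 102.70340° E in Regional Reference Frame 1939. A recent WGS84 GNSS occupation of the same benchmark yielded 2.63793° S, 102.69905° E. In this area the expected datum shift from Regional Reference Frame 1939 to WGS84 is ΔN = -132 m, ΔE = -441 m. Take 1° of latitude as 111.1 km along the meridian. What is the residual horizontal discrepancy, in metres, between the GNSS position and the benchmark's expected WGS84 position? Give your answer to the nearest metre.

50 m

Observed coordinate differences: Δφ = -0.00143°, Δλ = -0.00435°.
Converting to metres (1° lat = 111100 m, cos φ = 0.998941): observed ΔN = -158.9 m, observed ΔE = -482.8 m.
Subtracting the expected shift leaves a residual of -158.9 − (-132) = -26.9 m north and -482.8 − (-441) = -41.8 m east.
Residual distance = √((-26.9)² + (-41.8)²) = 49.7 m.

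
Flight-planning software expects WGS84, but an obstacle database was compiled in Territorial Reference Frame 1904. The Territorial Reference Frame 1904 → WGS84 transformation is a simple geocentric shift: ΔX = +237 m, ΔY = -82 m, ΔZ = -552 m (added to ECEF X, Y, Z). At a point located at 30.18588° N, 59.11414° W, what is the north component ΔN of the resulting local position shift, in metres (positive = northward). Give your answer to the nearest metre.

ΔN = -574 m

The local north axis is (−sin φ cos λ, −sin φ sin λ, cos φ), giving ΔN = -61.171 − 35.383 − 477.148 = -573.70 m.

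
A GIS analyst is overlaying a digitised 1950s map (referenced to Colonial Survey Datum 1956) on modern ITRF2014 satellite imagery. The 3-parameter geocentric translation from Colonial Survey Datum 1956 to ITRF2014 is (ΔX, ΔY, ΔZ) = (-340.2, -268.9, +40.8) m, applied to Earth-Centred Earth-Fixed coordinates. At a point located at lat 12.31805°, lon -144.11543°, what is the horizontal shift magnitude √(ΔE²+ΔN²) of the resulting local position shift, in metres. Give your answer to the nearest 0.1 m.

55.7 m

At φ = 12.31805°, λ = -144.11543°: sin φ = 0.213338, cos φ = 0.976978, sin λ = -0.586154, cos λ = -0.810200.
ΔE = −sin λ·ΔX + cos λ·ΔY = −(-0.586154)·(-340.2) + (-0.810200)·(-268.9) = 18.45 m.
ΔN = −sin φ cos λ·ΔX − sin φ sin λ·ΔY + cos φ·ΔZ = −(0.213338)(-0.810200)(-340.2) − (0.213338)(-0.586154)(-268.9) + (0.976978)(40.8) = -52.57 m.
Horizontal magnitude = √(ΔE² + ΔN²) = √(18.45² + (-52.57)²) = 55.71 m.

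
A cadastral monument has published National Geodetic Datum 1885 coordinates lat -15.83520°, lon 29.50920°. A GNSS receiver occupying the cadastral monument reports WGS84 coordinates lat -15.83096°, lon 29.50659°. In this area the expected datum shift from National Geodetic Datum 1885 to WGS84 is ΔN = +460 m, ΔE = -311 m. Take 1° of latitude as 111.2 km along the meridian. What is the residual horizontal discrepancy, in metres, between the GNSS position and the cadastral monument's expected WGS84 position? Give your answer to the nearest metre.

Observed coordinate differences: Δφ = +0.00424°, Δλ = -0.00261°.
Converting to metres (1° lat = 111200 m, cos φ = 0.962051): observed ΔN = 471.5 m, observed ΔE = -279.2 m.
Subtracting the expected shift leaves a residual of 471.5 − (460) = 11.5 m north and -279.2 − (-311) = 31.8 m east.
Residual distance = √(11.5² + 31.8²) = 33.8 m.

34 m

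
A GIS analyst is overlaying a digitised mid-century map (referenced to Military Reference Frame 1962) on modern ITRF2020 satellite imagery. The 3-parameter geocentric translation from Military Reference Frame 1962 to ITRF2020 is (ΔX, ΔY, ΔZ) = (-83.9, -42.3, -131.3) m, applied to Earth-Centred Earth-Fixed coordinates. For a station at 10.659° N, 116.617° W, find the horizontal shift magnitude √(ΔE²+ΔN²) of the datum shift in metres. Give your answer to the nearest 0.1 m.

153.6 m

The local east axis at (φ, λ) is (−sin λ, cos λ, 0), so ΔE = −sin(-116.617°)·(-83.9) + cos(-116.617°)·(-42.3) = -56.06 m.
The local north axis is (−sin φ cos λ, −sin φ sin λ, cos φ), giving ΔN = -6.953 − 6.995 − 129.034 = -142.98 m.
Horizontal magnitude = √(ΔE² + ΔN²) = √((-56.06)² + (-142.98)²) = 153.58 m.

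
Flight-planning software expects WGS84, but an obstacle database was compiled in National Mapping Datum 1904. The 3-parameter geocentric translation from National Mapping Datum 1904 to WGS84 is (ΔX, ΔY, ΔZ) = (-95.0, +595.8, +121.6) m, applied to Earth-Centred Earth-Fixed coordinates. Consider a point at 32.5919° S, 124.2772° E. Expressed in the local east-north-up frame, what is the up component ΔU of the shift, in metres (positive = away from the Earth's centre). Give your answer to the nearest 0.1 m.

The local up (radial) axis is (cos φ cos λ, cos φ sin λ, sin φ), giving ΔU = 45.078 + 414.796 − 65.500 = 394.37 m.

ΔU = 394.4 m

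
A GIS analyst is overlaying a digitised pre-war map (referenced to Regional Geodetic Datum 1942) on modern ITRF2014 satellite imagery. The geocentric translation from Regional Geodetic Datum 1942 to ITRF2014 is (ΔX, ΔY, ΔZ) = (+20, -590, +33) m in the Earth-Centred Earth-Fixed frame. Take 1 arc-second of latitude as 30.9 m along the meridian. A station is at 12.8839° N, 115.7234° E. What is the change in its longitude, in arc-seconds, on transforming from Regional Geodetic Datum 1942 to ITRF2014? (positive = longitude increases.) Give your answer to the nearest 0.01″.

sin φ = 0.222976, cos φ = 0.974824, sin λ = 0.900900, cos λ = -0.434027.
East component: ΔE = −sin λ·ΔX + cos λ·ΔY = −(0.900900)(20) + (-0.434027)(-590) = 238.06 m.
1° of latitude spans 3600 × 30.90 = 111240 m; at latitude φ, 1° of longitude spans that × cos φ = 108439.4 m, so Δλ = 238.06 / 108439.4 × 3600 = 7.903″.

Δλ = 7.90″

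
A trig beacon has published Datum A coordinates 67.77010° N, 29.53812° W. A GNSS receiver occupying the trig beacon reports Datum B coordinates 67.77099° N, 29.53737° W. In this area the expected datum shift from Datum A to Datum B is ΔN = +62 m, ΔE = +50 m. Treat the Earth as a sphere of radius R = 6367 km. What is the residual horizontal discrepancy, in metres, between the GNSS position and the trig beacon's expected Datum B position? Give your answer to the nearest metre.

41 m

Observed coordinate differences: Δφ = +0.00089°, Δλ = +0.00075°.
Converting to metres (1° lat = 111125 m, cos φ = 0.378324): observed ΔN = 98.9 m, observed ΔE = 31.5 m.
Subtracting the expected shift leaves a residual of 98.9 − (62) = 36.9 m north and 31.5 − (50) = -18.5 m east.
Residual distance = √(36.9² + (-18.5)²) = 41.3 m.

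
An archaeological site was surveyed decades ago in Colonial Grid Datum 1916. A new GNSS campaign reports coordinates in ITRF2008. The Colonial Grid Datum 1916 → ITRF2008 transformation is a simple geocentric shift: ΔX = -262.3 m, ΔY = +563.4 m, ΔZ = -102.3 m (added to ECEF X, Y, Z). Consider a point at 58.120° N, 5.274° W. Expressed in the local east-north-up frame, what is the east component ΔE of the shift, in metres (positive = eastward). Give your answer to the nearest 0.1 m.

The local east axis at (φ, λ) is (−sin λ, cos λ, 0), so ΔE = −sin(-5.274°)·(-262.3) + cos(-5.274°)·563.4 = 536.90 m.

ΔE = 536.9 m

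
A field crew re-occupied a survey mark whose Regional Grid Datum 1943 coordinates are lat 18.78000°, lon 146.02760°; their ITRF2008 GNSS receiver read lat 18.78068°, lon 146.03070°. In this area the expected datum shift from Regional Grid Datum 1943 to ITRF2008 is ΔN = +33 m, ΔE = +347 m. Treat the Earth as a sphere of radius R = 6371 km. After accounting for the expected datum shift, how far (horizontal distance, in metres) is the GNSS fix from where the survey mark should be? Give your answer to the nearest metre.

47 m

Observed coordinate differences: Δφ = +0.00068°, Δλ = +0.00310°.
Converting to metres (1° lat = 111195 m, cos φ = 0.946762): observed ΔN = 75.6 m, observed ΔE = 326.4 m.
Subtracting the expected shift leaves a residual of 75.6 − (33) = 42.6 m north and 326.4 − (347) = -20.6 m east.
Residual distance = √(42.6² + (-20.6)²) = 47.4 m.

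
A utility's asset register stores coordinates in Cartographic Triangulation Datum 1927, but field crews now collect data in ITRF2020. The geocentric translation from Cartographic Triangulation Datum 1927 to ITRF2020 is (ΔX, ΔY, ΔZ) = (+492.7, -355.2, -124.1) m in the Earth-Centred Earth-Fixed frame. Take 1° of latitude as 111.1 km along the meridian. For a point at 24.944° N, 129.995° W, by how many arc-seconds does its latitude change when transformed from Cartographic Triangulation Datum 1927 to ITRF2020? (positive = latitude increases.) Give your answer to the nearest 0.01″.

Δφ = -3.04″

sin φ = 0.421732, cos φ = 0.906720, sin λ = -0.766101, cos λ = -0.642721.
North component: ΔN = −sin φ cos λ·ΔX − sin φ sin λ·ΔY + cos φ·ΔZ = −(0.421732)(-0.642721)(492.7) − (0.421732)(-0.766101)(-355.2) + (0.906720)(-124.1) = -93.74 m.
1° of latitude spans 111100 m, so Δφ = -93.74 / 111100 × 3600 = -3.037″.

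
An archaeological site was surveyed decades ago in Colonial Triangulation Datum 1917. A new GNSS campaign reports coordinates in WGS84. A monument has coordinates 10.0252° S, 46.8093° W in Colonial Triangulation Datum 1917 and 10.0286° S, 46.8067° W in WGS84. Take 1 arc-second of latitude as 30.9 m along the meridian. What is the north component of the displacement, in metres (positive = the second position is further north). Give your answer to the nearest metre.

ΔN = -378 m

Δφ = -10.0286° − -10.0252° = -0.0034°; Δλ = -46.8067° − -46.8093° = +0.0026°.
1° of latitude = 3600 × 30.90 = 111240 m.
ΔN = Δφ × 111240 = -378.2 m; ΔE = Δλ × 111240 × cos(-10.0252°) = +0.0026 × 111240 × 0.984731 = 284.8 m.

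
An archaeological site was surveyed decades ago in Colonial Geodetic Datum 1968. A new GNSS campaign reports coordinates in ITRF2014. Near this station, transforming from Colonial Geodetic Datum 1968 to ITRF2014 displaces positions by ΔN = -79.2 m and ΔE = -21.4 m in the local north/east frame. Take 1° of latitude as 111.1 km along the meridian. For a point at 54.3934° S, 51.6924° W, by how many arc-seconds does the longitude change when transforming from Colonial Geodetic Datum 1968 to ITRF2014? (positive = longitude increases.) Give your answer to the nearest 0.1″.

Δλ = -1.2″

At latitude -54.3934°, cos φ = 0.582217.
1° of longitude at this latitude = 111.1 × cos φ = 64.68 km, so Δλ = -21.4 / 64684.3 = -0.0003308° = -1.191″.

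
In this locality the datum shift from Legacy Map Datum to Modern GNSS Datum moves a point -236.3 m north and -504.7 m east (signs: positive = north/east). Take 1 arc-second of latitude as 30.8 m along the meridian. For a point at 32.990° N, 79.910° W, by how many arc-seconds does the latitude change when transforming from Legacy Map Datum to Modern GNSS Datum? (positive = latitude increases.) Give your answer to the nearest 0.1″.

Δφ = -7.7″

1″ of latitude = 30.80 m, so Δφ = -236.3 / 30.80 = -7.672″.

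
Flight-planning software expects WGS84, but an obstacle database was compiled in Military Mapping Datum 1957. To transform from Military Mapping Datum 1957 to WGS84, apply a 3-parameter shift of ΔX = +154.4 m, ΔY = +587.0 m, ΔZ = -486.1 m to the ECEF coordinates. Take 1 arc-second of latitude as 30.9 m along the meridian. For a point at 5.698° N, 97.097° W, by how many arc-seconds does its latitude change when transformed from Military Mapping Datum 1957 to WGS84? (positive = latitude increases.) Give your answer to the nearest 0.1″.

sin φ = 0.099285, cos φ = 0.995059, sin λ = -0.992338, cos λ = -0.123550.
North component: ΔN = −sin φ cos λ·ΔX − sin φ sin λ·ΔY + cos φ·ΔZ = −(0.099285)(-0.123550)(154.4) − (0.099285)(-0.992338)(587.0) + (0.995059)(-486.1) = -423.97 m.
1° of latitude spans 3600 × 30.90 = 111240 m, so Δφ = -423.97 / 111240 × 3600 = -13.721″.

Δφ = -13.7″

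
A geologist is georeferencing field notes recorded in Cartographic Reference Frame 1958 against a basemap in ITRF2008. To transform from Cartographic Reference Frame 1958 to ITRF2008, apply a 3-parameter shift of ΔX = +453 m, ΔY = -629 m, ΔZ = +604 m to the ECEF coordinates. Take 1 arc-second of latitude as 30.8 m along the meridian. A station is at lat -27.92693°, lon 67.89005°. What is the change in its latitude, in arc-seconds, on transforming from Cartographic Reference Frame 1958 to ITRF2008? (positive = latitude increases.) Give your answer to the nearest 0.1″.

Δφ = 11.1″

sin φ = -0.468345, cos φ = 0.883546, sin λ = 0.926463, cos λ = 0.376385.
North component: ΔN = −sin φ cos λ·ΔX − sin φ sin λ·ΔY + cos φ·ΔZ = −(-0.468345)(0.376385)(453) − (-0.468345)(0.926463)(-629) + (0.883546)(604) = 340.59 m.
1° of latitude spans 3600 × 30.80 = 110880 m, so Δφ = 340.59 / 110880 × 3600 = 11.058″.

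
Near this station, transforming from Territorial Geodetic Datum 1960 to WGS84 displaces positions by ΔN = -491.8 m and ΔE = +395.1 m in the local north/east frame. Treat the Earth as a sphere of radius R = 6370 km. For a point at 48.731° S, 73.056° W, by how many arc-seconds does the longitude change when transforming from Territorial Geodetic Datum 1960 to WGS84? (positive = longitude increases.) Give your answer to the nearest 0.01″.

At latitude -48.731°, cos φ = 0.659595.
One radian of longitude at latitude φ spans R cos φ, so Δλ = ΔE / (R cos φ) = 395.1 / (6370000 × 0.659595) = 9.4035e-05 rad = 19.396″.

Δλ = 19.40″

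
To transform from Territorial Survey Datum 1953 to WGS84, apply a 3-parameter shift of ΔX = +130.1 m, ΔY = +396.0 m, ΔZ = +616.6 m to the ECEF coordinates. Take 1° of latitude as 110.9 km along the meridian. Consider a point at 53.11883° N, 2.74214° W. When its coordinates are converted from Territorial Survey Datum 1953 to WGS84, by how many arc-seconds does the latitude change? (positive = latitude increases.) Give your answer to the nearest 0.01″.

Δφ = 9.13″

sin φ = 0.799882, cos φ = 0.600157, sin λ = -0.047841, cos λ = 0.998855.
North component: ΔN = −sin φ cos λ·ΔX − sin φ sin λ·ΔY + cos φ·ΔZ = −(0.799882)(0.998855)(130.1) − (0.799882)(-0.047841)(396.0) + (0.600157)(616.6) = 281.27 m.
1° of latitude spans 110900 m, so Δφ = 281.27 / 110900 × 3600 = 9.130″.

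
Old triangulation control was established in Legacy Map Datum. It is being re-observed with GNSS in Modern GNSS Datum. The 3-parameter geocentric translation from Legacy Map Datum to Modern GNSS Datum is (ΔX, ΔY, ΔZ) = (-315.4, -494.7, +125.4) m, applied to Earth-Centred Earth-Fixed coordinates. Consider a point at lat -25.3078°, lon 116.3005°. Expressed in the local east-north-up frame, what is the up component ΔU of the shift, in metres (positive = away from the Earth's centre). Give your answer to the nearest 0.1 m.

ΔU = -328.2 m

The local up (radial) axis is (cos φ cos λ, cos φ sin λ, sin φ), giving ΔU = 126.335 − 400.926 − 53.606 = -328.20 m.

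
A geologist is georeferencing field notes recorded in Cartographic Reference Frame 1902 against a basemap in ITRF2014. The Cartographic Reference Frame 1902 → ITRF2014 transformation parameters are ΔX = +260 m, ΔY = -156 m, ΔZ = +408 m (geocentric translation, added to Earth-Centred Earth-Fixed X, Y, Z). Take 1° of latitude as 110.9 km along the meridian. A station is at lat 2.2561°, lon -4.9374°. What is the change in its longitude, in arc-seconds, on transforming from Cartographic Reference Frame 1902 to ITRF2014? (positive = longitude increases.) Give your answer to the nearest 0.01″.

sin φ = 0.039366, cos φ = 0.999225, sin λ = -0.086067, cos λ = 0.996289.
East component: ΔE = −sin λ·ΔX + cos λ·ΔY = −(-0.086067)(260) + (0.996289)(-156) = -133.04 m.
1° of latitude spans 110900 m; at latitude φ, 1° of longitude spans that × cos φ = 110814.0 m, so Δλ = -133.04 / 110814.0 × 3600 = -4.322″.

Δλ = -4.32″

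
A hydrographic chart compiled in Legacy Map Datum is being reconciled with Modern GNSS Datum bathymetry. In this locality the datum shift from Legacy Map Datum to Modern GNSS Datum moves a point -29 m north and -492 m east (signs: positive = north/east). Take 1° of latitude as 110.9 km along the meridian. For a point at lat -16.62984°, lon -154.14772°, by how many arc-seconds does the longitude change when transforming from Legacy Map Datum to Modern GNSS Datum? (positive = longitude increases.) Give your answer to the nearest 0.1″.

Δλ = -16.7″

At latitude -16.62984°, cos φ = 0.958174.
1° of longitude at this latitude = 110.9 × cos φ = 106.26 km, so Δλ = -492.0 / 106261.5 = -0.0046301° = -16.668″.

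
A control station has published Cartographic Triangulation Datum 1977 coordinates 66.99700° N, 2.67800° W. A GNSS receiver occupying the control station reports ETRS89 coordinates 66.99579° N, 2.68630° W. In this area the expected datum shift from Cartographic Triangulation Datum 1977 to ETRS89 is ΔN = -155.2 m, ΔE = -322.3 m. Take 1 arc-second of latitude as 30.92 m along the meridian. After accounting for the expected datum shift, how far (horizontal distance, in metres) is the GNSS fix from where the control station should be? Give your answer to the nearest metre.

44 m

Observed coordinate differences: Δφ = -0.00121°, Δλ = -0.00830°.
Converting to metres (1° lat = 111312 m, cos φ = 0.390779): observed ΔN = -134.7 m, observed ΔE = -361.0 m.
Subtracting the expected shift leaves a residual of -134.7 − (-155.2) = 20.5 m north and -361.0 − (-322.3) = -38.7 m east.
Residual distance = √(20.5² + (-38.7)²) = 43.8 m.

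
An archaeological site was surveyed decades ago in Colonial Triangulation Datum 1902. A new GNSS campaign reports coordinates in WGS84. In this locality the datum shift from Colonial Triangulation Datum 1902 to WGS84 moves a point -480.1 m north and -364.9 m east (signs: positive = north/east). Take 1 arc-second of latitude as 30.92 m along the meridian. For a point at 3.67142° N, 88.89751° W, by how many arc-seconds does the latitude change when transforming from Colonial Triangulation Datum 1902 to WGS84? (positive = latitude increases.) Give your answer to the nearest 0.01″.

Δφ = -15.53″

1″ of latitude = 30.92 m, so Δφ = -480.1 / 30.92 = -15.527″.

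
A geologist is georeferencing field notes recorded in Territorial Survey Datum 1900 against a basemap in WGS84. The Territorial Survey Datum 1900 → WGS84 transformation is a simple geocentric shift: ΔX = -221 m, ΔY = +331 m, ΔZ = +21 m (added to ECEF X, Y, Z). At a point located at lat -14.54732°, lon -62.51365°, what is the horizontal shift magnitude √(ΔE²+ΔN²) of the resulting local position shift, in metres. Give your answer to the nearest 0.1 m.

The local east axis at (φ, λ) is (−sin λ, cos λ, 0), so ΔE = −sin(-62.51365°)·(-221) + cos(-62.51365°)·331 = -43.28 m.
The local north axis is (−sin φ cos λ, −sin φ sin λ, cos φ), giving ΔN = -25.620 − 73.756 + 20.327 = -79.05 m.
Horizontal magnitude = √(ΔE² + ΔN²) = √((-43.28)² + (-79.05)²) = 90.12 m.

90.1 m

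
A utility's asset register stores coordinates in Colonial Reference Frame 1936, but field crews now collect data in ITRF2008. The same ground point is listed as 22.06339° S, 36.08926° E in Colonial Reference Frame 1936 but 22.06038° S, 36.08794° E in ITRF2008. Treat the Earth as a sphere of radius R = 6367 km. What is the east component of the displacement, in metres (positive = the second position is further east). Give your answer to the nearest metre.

ΔE = -136 m

Δφ = -22.06038° − -22.06339° = +0.00301°; Δλ = 36.08794° − 36.08926° = -0.00132°.
1° along a meridian = πR/180 = 111125 m.
ΔN = Δφ × 111125 = 334.5 m; ΔE = Δλ × 111125 × cos(-22.06339°) = -0.00132 × 111125 × 0.926769 = -135.9 m.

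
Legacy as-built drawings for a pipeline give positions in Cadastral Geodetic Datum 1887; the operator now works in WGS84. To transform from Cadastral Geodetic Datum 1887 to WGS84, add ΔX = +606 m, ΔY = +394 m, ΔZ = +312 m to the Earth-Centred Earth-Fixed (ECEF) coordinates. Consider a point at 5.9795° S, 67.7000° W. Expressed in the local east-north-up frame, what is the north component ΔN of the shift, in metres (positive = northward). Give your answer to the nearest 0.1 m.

The local north axis is (−sin φ cos λ, −sin φ sin λ, cos φ), giving ΔN = 23.955 − 37.974 + 310.302 = 296.28 m.

ΔN = 296.3 m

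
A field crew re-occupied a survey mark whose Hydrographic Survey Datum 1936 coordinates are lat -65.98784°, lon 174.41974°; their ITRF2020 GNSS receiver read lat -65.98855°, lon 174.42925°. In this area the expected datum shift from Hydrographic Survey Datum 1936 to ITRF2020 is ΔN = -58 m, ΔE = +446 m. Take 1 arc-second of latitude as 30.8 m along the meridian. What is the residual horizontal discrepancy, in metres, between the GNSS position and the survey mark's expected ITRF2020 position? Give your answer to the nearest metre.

Observed coordinate differences: Δφ = -0.00071°, Δλ = +0.00951°.
Converting to metres (1° lat = 110880 m, cos φ = 0.406931): observed ΔN = -78.7 m, observed ΔE = 429.1 m.
Subtracting the expected shift leaves a residual of -78.7 − (-58) = -20.7 m north and 429.1 − (446) = -16.9 m east.
Residual distance = √((-20.7)² + (-16.9)²) = 26.7 m.

27 m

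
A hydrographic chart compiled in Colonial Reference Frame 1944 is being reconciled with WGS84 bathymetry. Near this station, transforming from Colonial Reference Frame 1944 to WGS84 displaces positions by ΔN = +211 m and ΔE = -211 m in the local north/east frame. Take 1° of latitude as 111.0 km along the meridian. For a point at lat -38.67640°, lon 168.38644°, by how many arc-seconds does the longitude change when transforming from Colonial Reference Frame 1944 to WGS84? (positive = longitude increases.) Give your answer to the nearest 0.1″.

Δλ = -8.8″

At latitude -38.67640°, cos φ = 0.780688.
1° of longitude at this latitude = 111.0 × cos φ = 86.66 km, so Δλ = -211.0 / 86656.4 = -0.0024349° = -8.766″.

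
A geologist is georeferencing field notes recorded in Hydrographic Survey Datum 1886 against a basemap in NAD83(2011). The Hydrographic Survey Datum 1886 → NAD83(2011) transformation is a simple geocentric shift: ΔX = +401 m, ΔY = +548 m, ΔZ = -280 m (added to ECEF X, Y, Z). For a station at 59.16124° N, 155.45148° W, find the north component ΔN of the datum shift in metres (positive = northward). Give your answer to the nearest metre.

ΔN = 365 m

At φ = 59.16124°, λ = -155.45148°: sin φ = 0.858613, cos φ = 0.512624, sin λ = -0.415464, cos λ = -0.909610.
ΔN = −sin φ cos λ·ΔX − sin φ sin λ·ΔY + cos φ·ΔZ = −(0.858613)(-0.909610)(401) − (0.858613)(-0.415464)(548) + (0.512624)(-280) = 365.13 m.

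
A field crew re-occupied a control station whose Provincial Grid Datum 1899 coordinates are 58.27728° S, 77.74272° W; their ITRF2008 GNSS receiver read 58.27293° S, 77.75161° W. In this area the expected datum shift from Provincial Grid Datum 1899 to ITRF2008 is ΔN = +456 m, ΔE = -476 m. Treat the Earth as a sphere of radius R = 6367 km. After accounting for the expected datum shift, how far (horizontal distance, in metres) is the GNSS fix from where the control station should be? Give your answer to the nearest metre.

51 m

Observed coordinate differences: Δφ = +0.00435°, Δλ = -0.00889°.
Converting to metres (1° lat = 111125 m, cos φ = 0.525809): observed ΔN = 483.4 m, observed ΔE = -519.4 m.
Subtracting the expected shift leaves a residual of 483.4 − (456) = 27.4 m north and -519.4 − (-476) = -43.4 m east.
Residual distance = √(27.4² + (-43.4)²) = 51.4 m.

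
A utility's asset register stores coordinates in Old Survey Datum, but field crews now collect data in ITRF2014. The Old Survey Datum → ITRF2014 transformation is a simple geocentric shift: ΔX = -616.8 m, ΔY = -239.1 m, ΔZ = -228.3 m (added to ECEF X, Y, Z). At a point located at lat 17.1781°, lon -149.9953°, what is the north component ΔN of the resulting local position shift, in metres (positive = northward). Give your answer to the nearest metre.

The local north axis is (−sin φ cos λ, −sin φ sin λ, cos φ), giving ΔN = -157.754 − 35.313 − 218.116 = -411.18 m.

ΔN = -411 m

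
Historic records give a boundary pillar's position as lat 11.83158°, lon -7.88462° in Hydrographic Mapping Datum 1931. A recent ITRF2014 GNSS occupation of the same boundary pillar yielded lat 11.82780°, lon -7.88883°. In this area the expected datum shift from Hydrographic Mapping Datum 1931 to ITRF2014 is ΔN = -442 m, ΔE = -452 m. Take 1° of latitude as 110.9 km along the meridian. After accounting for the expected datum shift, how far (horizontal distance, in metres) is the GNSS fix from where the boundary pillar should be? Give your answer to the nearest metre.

23 m

Observed coordinate differences: Δφ = -0.00378°, Δλ = -0.00421°.
Converting to metres (1° lat = 110900 m, cos φ = 0.978755): observed ΔN = -419.2 m, observed ΔE = -457.0 m.
Subtracting the expected shift leaves a residual of -419.2 − (-442) = 22.8 m north and -457.0 − (-452) = -5.0 m east.
Residual distance = √(22.8² + (-5.0)²) = 23.3 m.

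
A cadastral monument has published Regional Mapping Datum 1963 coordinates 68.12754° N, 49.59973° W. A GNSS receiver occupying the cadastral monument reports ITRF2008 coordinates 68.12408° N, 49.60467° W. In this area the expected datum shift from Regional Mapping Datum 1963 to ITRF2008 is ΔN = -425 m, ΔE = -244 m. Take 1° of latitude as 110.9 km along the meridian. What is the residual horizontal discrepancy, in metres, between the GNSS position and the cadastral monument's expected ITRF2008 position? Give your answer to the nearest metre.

Observed coordinate differences: Δφ = -0.00346°, Δλ = -0.00494°.
Converting to metres (1° lat = 110900 m, cos φ = 0.372542): observed ΔN = -383.7 m, observed ΔE = -204.1 m.
Subtracting the expected shift leaves a residual of -383.7 − (-425) = 41.3 m north and -204.1 − (-244) = 39.9 m east.
Residual distance = √(41.3² + 39.9²) = 57.4 m.

57 m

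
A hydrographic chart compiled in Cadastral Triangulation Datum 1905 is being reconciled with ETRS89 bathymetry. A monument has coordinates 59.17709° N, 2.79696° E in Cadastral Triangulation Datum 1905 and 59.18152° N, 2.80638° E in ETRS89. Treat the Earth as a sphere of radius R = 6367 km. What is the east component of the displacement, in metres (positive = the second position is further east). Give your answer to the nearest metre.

ΔE = 536 m

Δφ = 59.18152° − 59.17709° = +0.00443°; Δλ = 2.80638° − 2.79696° = +0.00942°.
1° along a meridian = πR/180 = 111125 m.
ΔN = Δφ × 111125 = 492.3 m; ΔE = Δλ × 111125 × cos(59.17709°) = +0.00942 × 111125 × 0.512386 = 536.4 m.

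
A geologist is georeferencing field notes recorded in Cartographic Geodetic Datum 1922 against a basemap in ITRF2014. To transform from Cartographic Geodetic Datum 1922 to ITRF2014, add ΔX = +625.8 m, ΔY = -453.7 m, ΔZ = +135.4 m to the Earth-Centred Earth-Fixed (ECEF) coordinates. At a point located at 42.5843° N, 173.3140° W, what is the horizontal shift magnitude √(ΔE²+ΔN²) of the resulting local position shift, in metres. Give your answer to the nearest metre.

The local east axis at (φ, λ) is (−sin λ, cos λ, 0), so ΔE = −sin(-173.3140°)·625.8 + cos(-173.3140°)·(-453.7) = 523.48 m.
The local north axis is (−sin φ cos λ, −sin φ sin λ, cos φ), giving ΔN = 420.583 − 35.744 + 99.693 = 484.53 m.
Horizontal magnitude = √(ΔE² + ΔN²) = √(523.48² + 484.53²) = 713.30 m.

713 m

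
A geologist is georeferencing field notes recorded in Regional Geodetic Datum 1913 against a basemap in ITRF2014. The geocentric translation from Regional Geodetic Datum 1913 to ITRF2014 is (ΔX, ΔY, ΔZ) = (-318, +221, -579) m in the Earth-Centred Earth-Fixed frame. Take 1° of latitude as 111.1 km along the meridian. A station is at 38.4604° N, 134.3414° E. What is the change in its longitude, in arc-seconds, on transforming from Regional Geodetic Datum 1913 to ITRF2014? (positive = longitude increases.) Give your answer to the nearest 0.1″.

sin φ = 0.621974, cos φ = 0.783038, sin λ = 0.715188, cos λ = -0.698932.
East component: ΔE = −sin λ·ΔX + cos λ·ΔY = −(0.715188)(-318) + (-0.698932)(221) = 72.97 m.
1° of latitude spans 111100 m; at latitude φ, 1° of longitude spans that × cos φ = 86995.5 m, so Δλ = 72.97 / 86995.5 × 3600 = 3.019″.

Δλ = 3.0″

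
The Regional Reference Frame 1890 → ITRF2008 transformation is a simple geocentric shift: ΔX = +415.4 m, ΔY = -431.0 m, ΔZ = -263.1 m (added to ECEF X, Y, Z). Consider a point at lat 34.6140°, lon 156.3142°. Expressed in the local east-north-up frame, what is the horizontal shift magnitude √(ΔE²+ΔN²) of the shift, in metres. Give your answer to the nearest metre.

The local east axis at (φ, λ) is (−sin λ, cos λ, 0), so ΔE = −sin(156.3142°)·415.4 + cos(156.3142°)·(-431.0) = 227.82 m.
The local north axis is (−sin φ cos λ, −sin φ sin λ, cos φ), giving ΔN = 216.089 + 98.352 − 216.531 = 97.91 m.
Horizontal magnitude = √(ΔE² + ΔN²) = √(227.82² + 97.91²) = 247.97 m.

248 m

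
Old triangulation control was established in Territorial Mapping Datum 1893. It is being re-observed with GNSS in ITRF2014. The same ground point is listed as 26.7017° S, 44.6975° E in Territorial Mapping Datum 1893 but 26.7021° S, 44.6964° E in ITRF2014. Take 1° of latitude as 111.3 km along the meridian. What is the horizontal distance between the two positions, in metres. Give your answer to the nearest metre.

Δφ = -26.7021° − -26.7017° = -0.0004°; Δλ = 44.6964° − 44.6975° = -0.0011°.
ΔN = Δφ × 111300 = -44.5 m; ΔE = Δλ × 111300 × cos(-26.7017°) = -0.0011 × 111300 × 0.893358 = -109.4 m.
Distance = √(ΔE² + ΔN²) = √((-109.4)² + (-44.5)²) = 118.1 m.

118 m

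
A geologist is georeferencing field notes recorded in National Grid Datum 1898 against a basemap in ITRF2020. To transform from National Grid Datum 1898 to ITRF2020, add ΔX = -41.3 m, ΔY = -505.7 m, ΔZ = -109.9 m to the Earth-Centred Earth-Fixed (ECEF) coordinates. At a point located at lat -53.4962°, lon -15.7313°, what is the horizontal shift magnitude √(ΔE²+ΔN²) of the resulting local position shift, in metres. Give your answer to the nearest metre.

498 m

At φ = -53.4962°, λ = -15.7313°: sin φ = -0.803817, cos φ = 0.594876, sin λ = -0.271126, cos λ = 0.962544.
ΔE = −sin λ·ΔX + cos λ·ΔY = −(-0.271126)·(-41.3) + (0.962544)·(-505.7) = -497.96 m.
ΔN = −sin φ cos λ·ΔX − sin φ sin λ·ΔY + cos φ·ΔZ = −(-0.803817)(0.962544)(-41.3) − (-0.803817)(-0.271126)(-505.7) + (0.594876)(-109.9) = 12.88 m.
Horizontal magnitude = √(ΔE² + ΔN²) = √((-497.96)² + 12.88²) = 498.12 m.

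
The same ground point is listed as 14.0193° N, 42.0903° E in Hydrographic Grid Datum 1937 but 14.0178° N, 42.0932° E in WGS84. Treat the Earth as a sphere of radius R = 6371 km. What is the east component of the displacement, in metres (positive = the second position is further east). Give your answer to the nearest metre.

ΔE = 313 m

Δφ = 14.0178° − 14.0193° = -0.0015°; Δλ = 42.0932° − 42.0903° = +0.0029°.
1° along a meridian = πR/180 = 111195 m.
ΔN = Δφ × 111195 = -166.8 m; ΔE = Δλ × 111195 × cos(14.0193°) = +0.0029 × 111195 × 0.970214 = 312.9 m.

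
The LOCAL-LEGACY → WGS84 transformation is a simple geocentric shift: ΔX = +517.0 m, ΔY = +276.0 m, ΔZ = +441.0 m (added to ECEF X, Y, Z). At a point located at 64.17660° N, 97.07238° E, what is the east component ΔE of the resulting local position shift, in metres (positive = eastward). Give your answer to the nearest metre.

At φ = 64.17660°, λ = 97.07238°: sin φ = 0.900141, cos φ = 0.435599, sin λ = 0.992391, cos λ = -0.123123.
ΔE = −sin λ·ΔX + cos λ·ΔY = −(0.992391)·(517.0) + (-0.123123)·(276.0) = -547.05 m.

ΔE = -547 m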